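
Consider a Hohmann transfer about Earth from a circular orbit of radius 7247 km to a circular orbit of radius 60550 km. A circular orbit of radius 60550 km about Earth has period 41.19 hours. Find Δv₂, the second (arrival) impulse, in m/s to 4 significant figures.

Δv₂ = 1379 m/s

From Kepler's third law T² = 4π²r³/μ at r = 60550 km, T = 41.19 hours = 41.19 × 3600 s = 1.48284×10^5 s: μ = 4π²r³/T² = 3.98578×10^5 km³/s².
The Hohmann ellipse has a_t = (r₁ + r₂)/2 = 33898.5 km.
On the circular orbit at r = 60550 km, v_c = √(μ/r) = 2.5657 km/s.
Vis-viva on the transfer ellipse at r = 60550 km gives v_t = √[μ(2/r − 1/a_t)] = 1.1863 km/s.
Δv₂ = |v_t − v_c| = |1.1863 − 2.5657| = 1.379 km/s.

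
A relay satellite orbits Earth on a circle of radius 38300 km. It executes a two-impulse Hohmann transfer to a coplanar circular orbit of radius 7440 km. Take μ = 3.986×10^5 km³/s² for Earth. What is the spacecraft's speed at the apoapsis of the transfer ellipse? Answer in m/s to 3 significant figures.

The Hohmann ellipse has a_t = (r₁ + r₂)/2 = 22870 km.
At apoapsis, r = 38300 km.
Applying v² = μ(2/r − 1/a_t): v = 1.840 km/s.

v = 1840 m/s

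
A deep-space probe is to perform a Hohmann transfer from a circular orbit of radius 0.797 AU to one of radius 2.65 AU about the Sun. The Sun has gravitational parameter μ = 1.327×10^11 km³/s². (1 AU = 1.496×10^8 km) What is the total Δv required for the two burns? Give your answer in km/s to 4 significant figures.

In km: r₁ = 0.797 × 1.496×10^8 = 1.192312×10^8 km; r₂ = 2.65 × 1.496×10^8 = 3.9644×10^8 km.
Transfer-ellipse semi-major axis a_t = (r₁ + r₂)/2 = (1.192312×10^8 + 3.9644×10^8)/2 = 2.578356×10^8 km.
At r₁ the circular-orbit speed is v₁ = √(μ/r₁) = 33.361 km/s.
Transfer-orbit speed at r₁ (v² = μ(2/r − 1/a)): v_p = √[μ(2/r₁ − 1/a_t)] = 41.367 km/s.
First burn Δv₁ = |v_p − v₁| = 8.006 km/s.
At r₂, v₂ = √(μ/r₂) = 18.2956 km/s.
Transfer-orbit speed at r₂: v_a = √[μ(2/r₂ − 1/a_t)] = 12.4414 km/s.
Second burn Δv₂ = |v₂ − v_a| = 5.854 km/s.
Δv = Δv₁ + Δv₂ = 8.006 + 5.854 = 13.86 km/s.

Δv = 13.86 km/s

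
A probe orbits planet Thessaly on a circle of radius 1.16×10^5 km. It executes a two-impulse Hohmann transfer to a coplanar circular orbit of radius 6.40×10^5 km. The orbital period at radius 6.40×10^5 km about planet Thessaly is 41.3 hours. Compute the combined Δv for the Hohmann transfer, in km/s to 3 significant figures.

Δv = 31.2 km/s

From Kepler's third law T² = 4π²r³/μ at r = 6.40×10^5 km, T = 41.3 hours = 41.3 × 3600 s = 1.4868×10^5 s: μ = 4π²r³/T² = 4.68160×10^8 km³/s².
Transfer-ellipse semi-major axis a_t = (r₁ + r₂)/2 = (1.160×10^5 + 6.400×10^5)/2 = 3.780×10^5 km.
Circular speed at r₁: v₁ = √(μ/r₁) = √(4.68160×10^8/1.160×10^5) = 63.528 km/s.
On the transfer ellipse at r₁, vis-viva equation gives v_p = √[μ(2/r₁ − 1/a_t)] = 82.663 km/s.
First burn Δv₁ = |v_p − v₁| = 19.135 km/s.
Circular speed at r₂: v₂ = √(μ/r₂) = 27.0463 km/s.
Transfer-orbit speed at r₂: v_a = √[μ(2/r₂ − 1/a_t)] = 14.9827 km/s.
Second burn Δv₂ = |v₂ − v_a| = 12.064 km/s.
Total Δv = Δv₁ + Δv₂ = 31.20 km/s.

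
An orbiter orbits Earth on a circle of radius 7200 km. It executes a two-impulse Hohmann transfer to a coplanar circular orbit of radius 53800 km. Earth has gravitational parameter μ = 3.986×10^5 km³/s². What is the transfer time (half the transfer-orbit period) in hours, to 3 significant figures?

t = 7.36 hours

Semi-major axis of the transfer orbit: a_t = (7200 + 53800)/2 = 30500 km.
By Kepler's third law the transfer-orbit period is T = 2π√(a_t³/μ), so t = T/2 = 26510 s.
Converting: 26510 s ÷ 3600 s/hour = 7.36 hours.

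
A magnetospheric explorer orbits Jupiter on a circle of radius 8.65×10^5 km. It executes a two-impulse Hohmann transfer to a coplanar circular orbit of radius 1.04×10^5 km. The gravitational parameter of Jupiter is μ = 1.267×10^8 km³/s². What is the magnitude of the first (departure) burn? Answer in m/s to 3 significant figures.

Δv₁ = 6500 m/s

Transfer-ellipse semi-major axis a_t = (r₁ + r₂)/2 = (8.650×10^5 + 1.040×10^5)/2 = 4.845×10^5 km.
On the circular orbit at r = 8.650×10^5 km, v_c = √(μ/r) = 12.1026 km/s.
Vis-viva on the transfer ellipse at r = 8.650×10^5 km gives v_t = √[μ(2/r − 1/a_t)] = 5.60725 km/s.
Δv₁ = |v_t − v_c| = |5.60725 − 12.1026| = 6.495 km/s.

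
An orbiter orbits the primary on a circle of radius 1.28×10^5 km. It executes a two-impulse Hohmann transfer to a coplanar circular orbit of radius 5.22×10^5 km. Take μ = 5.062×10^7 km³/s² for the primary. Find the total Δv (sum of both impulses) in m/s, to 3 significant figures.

Δv = 8980 m/s

Semi-major axis of the transfer orbit: a_t = (1.280×10^5 + 5.220×10^5)/2 = 3.250×10^5 km.
At r₁ the circular-orbit speed is v₁ = √(μ/r₁) = 19.8864 km/s.
On the transfer ellipse at r₁, vis-viva equation gives v_p = √[μ(2/r₁ − 1/a_t)] = 25.2029 km/s.
First burn Δv₁ = |v_p − v₁| = 5.3165 km/s.
At r₂, v₂ = √(μ/r₂) = 9.8475 km/s.
Transfer-orbit speed at r₂: v_a = √[μ(2/r₂ − 1/a_t)] = 6.1800 km/s.
Second burn Δv₂ = |v₂ − v_a| = 3.6675 km/s.
Total Δv = Δv₁ + Δv₂ = 8.984 km/s.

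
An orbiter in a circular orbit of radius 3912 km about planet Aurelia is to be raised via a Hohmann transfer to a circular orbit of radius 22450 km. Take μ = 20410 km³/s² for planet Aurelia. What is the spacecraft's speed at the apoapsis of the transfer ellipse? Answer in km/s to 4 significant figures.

v = 0.5194 km/s

Transfer-ellipse semi-major axis a_t = (r₁ + r₂)/2 = (3912 + 22450)/2 = 13181 km.
At apoapsis, r = 22450 km.
From the vis-viva equation, v = √[μ(2/r − 1/a_t)] = 0.5194 km/s.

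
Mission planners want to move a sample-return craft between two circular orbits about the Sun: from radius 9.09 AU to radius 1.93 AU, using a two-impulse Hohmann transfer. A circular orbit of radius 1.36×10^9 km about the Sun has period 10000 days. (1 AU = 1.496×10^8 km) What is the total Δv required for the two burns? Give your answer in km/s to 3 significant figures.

Δv = 10.1 km/s

From Kepler's third law T² = 4π²r³/μ at r = 1.36×10^9 km, T = 10000 days = 10000 × 86400 s = 8.640×10^8 s: μ = 4π²r³/T² = 1.33030×10^11 km³/s².
In km: r₁ = 9.09 × 1.496×10^8 = 1.359864×10^9 km; r₂ = 1.93 × 1.496×10^8 = 2.88728×10^8 km.
The Hohmann ellipse has a_t = (r₁ + r₂)/2 = 8.24296×10^8 km.
At r₁ the circular-orbit speed is v₁ = √(μ/r₁) = 9.891 km/s.
On the transfer ellipse at r₁, vis-viva gives v_a = √[μ(2/r₁ − 1/a_t)] = 5.854 km/s.
First burn Δv₁ = |v_a − v₁| = 4.037 km/s.
Circular speed at r₂: v₂ = √(μ/r₂) = 21.465 km/s.
Transfer-orbit speed at r₂: v_p = √[μ(2/r₂ − 1/a_t)] = 27.570 km/s.
Second burn Δv₂ = |v₂ − v_p| = 6.105 km/s.
Δv = Δv₁ + Δv₂ = 4.037 + 6.105 = 10.14 km/s.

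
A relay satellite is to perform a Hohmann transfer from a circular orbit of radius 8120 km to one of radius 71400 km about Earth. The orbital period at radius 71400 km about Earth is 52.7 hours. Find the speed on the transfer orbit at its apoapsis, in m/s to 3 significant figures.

v = 1070 m/s

From Kepler's third law T² = 4π²r³/μ at r = 71400 km, T = 52.7 hours = 52.7 × 3600 s = 1.8972×10^5 s: μ = 4π²r³/T² = 3.99235×10^5 km³/s².
The Hohmann ellipse has a_t = (r₁ + r₂)/2 = 39760 km.
At apoapsis, r = 71400 km.
Applying v² = μ(2/r − 1/a_t): v = 1.069 km/s.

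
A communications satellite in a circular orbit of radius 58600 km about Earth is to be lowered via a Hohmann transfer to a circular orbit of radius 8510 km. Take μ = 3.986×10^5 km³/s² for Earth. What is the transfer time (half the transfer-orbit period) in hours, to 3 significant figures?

t = 8.50 hours

Transfer-ellipse semi-major axis a_t = (r₁ + r₂)/2 = (58600 + 8510)/2 = 33555 km.
Transfer time t = π√(a_t³/μ) = π√((33555)³ / 3.986×10^5) = 30590 s.
Converting: 30590 s ÷ 3600 s/hour = 8.50 hours.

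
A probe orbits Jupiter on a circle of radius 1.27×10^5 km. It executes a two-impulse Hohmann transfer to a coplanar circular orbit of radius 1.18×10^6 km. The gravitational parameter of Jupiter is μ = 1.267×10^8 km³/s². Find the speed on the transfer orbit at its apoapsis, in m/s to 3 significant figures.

Semi-major axis of the transfer orbit: a_t = (1.270×10^5 + 1.180×10^6)/2 = 6.535×10^5 km.
At apoapsis, r = 1.180×10^6 km.
Vis-viva: v = √[μ(2/r − 1/a_t)] = √[1.267×10^8 × (2/1.180×10^6 − 1/6.535×10^5)] = 4.568 km/s.

v = 4570 m/s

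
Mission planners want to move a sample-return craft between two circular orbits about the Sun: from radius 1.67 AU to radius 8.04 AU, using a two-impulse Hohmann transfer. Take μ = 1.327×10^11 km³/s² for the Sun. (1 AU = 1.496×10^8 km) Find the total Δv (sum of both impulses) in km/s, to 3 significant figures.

In km: r₁ = 1.67 × 1.496×10^8 = 2.49832×10^8 km; r₂ = 8.04 × 1.496×10^8 = 1.202784×10^9 km.
The Hohmann ellipse has a_t = (r₁ + r₂)/2 = 7.26308×10^8 km.
Circular speed at r₁: v₁ = √(μ/r₁) = √(1.327×10^11/2.49832×10^8) = 23.047 km/s.
Transfer-orbit speed at r₁ (vis-viva): v_p = √[μ(2/r₁ − 1/a_t)] = 29.658 km/s.
First burn Δv₁ = |v_p − v₁| = 6.611 km/s.
Circular speed at r₂: v₂ = √(μ/r₂) = 10.5037 km/s.
Transfer-orbit speed at r₂: v_a = √[μ(2/r₂ − 1/a_t)] = 6.16035 km/s.
Second burn Δv₂ = |v₂ − v_a| = 4.343 km/s.
Total Δv = Δv₁ + Δv₂ = 10.95 km/s.

Δv = 11.0 km/s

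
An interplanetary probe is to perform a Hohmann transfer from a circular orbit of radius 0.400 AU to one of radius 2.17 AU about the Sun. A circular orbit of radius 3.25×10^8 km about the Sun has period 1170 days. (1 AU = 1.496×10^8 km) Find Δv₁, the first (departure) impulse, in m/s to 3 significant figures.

Δv₁ = 14100 m/s

From Kepler's third law T² = 4π²r³/μ at r = 3.25×10^8 km, T = 1170 days = 1170 × 86400 s = 1.01088×10^8 s: μ = 4π²r³/T² = 1.32620×10^11 km³/s².
In km: r₁ = 0.400 × 1.496×10^8 = 5.984×10^7 km; r₂ = 2.17 × 1.496×10^8 = 3.24632×10^8 km.
Semi-major axis of the transfer orbit: a_t = (5.984×10^7 + 3.24632×10^8)/2 = 1.92236×10^8 km.
On the circular orbit at r = 5.984×10^7 km, v_c = √(μ/r) = 47.08 km/s.
Transfer-orbit speed at the same r (vis-viva, a = a_t): v_t = √[μ(2/r − 1/a_t)] = 61.18 km/s.
Δv₁ = |v_t − v_c| = |61.18 − 47.08| = 14.10 km/s.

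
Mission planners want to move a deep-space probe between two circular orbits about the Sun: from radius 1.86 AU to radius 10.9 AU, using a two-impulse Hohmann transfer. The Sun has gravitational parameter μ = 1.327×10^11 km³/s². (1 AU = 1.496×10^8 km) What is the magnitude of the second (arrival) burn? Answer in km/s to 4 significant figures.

In km: r₁ = 1.86 × 1.496×10^8 = 2.78256×10^8 km; r₂ = 10.9 × 1.496×10^8 = 1.63064×10^9 km.
Semi-major axis of the transfer orbit: a_t = (2.78256×10^8 + 1.63064×10^9)/2 = 9.54448×10^8 km.
Circular speed at r = 1.63064×10^9 km: v_c = √(μ/r) = 9.021 km/s.
Transfer-orbit speed at the same r (vis-viva, a = a_t): v_t = √[μ(2/r − 1/a_t)] = 4.871 km/s.
Δv₂ = |v_t − v_c| = |4.871 − 9.021| = 4.150 km/s.

Δv₂ = 4.150 km/s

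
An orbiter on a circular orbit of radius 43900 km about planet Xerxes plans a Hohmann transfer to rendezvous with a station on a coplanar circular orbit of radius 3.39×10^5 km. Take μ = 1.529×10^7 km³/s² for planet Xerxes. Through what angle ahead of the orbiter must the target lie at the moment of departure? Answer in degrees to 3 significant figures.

φ = 104°

Semi-major axis of the transfer orbit: a_t = (43900 + 3.390×10^5)/2 = 1.9145×10^5 km.
The half-period of the transfer ellipse is t = π√(a_t³/μ) = 67302 s.
Target angular speed ω₂ = √(μ/r₂³) = 1.9811×10^-5 rad/s.
Angle swept by the target during transfer: ω₂·t = 1.3333 rad = 76.39°.
Arrival is 180° from departure on the ellipse, so φ = 180° − 76.39° = 104°.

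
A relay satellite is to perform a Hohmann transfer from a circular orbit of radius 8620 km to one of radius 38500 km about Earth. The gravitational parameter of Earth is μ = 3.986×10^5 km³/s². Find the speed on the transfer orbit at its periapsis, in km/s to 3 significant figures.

Semi-major axis of the transfer orbit: a_t = (8620 + 38500)/2 = 23560 km.
At periapsis, r = 8620 km.
From the vis-viva equation, v = √[μ(2/r − 1/a_t)] = 8.693 km/s.

v = 8.69 km/s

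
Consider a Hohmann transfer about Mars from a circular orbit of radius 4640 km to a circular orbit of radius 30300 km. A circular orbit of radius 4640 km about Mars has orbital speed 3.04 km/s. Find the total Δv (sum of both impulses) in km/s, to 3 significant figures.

Δv = 1.54 km/s

From the circular-orbit relation v² = μ/r at r = 4640 km: μ = v²r = (3.04)² × 4640 = 42881.0 km³/s².
Transfer-ellipse semi-major axis a_t = (r₁ + r₂)/2 = (4640 + 30300)/2 = 17470 km.
At r₁ the circular-orbit speed is v₁ = √(μ/r₁) = 3.0400 km/s.
Transfer-orbit speed at r₁ (v² = μ(2/r − 1/a)): v_p = √[μ(2/r₁ − 1/a_t)] = 4.0036 km/s.
First burn Δv₁ = |v_p − v₁| = 0.9636 km/s.
At r₂, v₂ = √(μ/r₂) = 1.1896 km/s.
Transfer-orbit speed at r₂: v_a = √[μ(2/r₂ − 1/a_t)] = 0.61309 km/s.
Second burn Δv₂ = |v₂ − v_a| = 0.5765 km/s.
Total Δv = Δv₁ + Δv₂ = 1.540 km/s.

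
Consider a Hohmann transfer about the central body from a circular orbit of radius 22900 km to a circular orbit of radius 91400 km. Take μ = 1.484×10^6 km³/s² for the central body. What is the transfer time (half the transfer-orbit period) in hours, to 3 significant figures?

Semi-major axis of the transfer orbit: a_t = (22900 + 91400)/2 = 57150 km.
Transfer time t = π√(a_t³/μ) = π√((57150)³ / 1.484×10^6) = 35230 s.
Converting: 35230 s ÷ 3600 s/hour = 9.79 hours.

t = 9.79 hours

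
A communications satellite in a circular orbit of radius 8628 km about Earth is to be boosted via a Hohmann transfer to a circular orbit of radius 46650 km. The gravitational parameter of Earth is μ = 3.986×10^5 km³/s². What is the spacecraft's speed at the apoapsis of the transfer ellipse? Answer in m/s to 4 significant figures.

v = 1633 m/s

Transfer-ellipse semi-major axis a_t = (r₁ + r₂)/2 = (8628 + 46650)/2 = 27639 km.
The apoapsis of the transfer ellipse is at r = 46650 km.
Vis-viva: v = √[μ(2/r − 1/a_t)] = √[3.986×10^5 × (2/46650 − 1/27639)] = 1.633 km/s.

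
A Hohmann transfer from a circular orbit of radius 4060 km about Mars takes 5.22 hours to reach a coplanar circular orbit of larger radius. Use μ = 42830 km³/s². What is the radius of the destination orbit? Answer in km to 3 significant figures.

Transfer time t = 5.22 hours = 18792 s, and t = π√(a_t³/μ).
So a_t = (μ t²/π²)^(1/3) = (42830 × (18792)² / π²)^(1/3) = 11529 km.
Since a_t = (r₁ + r₂)/2, r₂ = 2a_t − r₁ = 2×11529 − 4060 = 18998 km.

r₂ = 19000 km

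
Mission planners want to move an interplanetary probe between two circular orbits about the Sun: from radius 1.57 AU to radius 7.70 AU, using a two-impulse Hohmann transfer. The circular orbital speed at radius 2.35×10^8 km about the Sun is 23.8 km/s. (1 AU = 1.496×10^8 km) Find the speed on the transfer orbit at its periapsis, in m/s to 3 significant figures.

v = 30700 m/s

From the circular-orbit relation v² = μ/r at r = 2.35×10^8 km: μ = v²r = (23.8)² × 2.35×10^8 = 1.33113×10^11 km³/s².
In km: r₁ = 1.57 × 1.496×10^8 = 2.34872×10^8 km; r₂ = 7.70 × 1.496×10^8 = 1.15192×10^9 km.
Transfer-ellipse semi-major axis a_t = (r₁ + r₂)/2 = (2.34872×10^8 + 1.15192×10^9)/2 = 6.93396×10^8 km.
At periapsis, r = 2.34872×10^8 km.
Vis-viva: v = √[μ(2/r − 1/a_t)] = √[1.33113×10^11 × (2/2.34872×10^8 − 1/6.93396×10^8)] = 30.68 km/s.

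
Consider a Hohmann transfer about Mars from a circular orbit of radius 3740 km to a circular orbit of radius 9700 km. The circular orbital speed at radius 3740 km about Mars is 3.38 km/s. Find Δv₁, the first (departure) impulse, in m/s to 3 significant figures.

From the circular-orbit relation v² = μ/r at r = 3740 km: μ = v²r = (3.38)² × 3740 = 42727.3 km³/s².
Transfer-ellipse semi-major axis a_t = (r₁ + r₂)/2 = (3740 + 9700)/2 = 6720 km.
Circular speed at r = 3740 km: v_c = √(μ/r) = 3.3800 km/s.
Transfer-orbit speed at the same r (vis-viva, a = a_t): v_t = √[μ(2/r − 1/a_t)] = 4.0609 km/s.
Δv₁ = |v_t − v_c| = |4.0609 − 3.3800| = 0.6809 km/s.

Δv₁ = 681 m/s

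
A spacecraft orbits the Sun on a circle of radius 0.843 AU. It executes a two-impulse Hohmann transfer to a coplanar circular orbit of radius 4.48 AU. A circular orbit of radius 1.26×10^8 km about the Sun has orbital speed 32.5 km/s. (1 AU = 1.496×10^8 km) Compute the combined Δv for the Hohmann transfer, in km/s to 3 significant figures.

From the circular-orbit relation v² = μ/r at r = 1.26×10^8 km: μ = v²r = (32.5)² × 1.26×10^8 = 1.33088×10^11 km³/s².
In km: r₁ = 0.843 × 1.496×10^8 = 1.261128×10^8 km; r₂ = 4.48 × 1.496×10^8 = 6.70208×10^8 km.
The Hohmann ellipse has a_t = (r₁ + r₂)/2 = 3.981604×10^8 km.
Circular speed at r₁: v₁ = √(μ/r₁) = √(1.33088×10^11/1.261128×10^8) = 32.4855 km/s.
Transfer-orbit speed at r₁ (v² = μ(2/r − 1/a)): v_p = √[μ(2/r₁ − 1/a_t)] = 42.1468 km/s.
First burn Δv₁ = |v_p − v₁| = 9.661 km/s.
At r₂, v₂ = √(μ/r₂) = 14.092 km/s.
Transfer-orbit speed at r₂: v_a = √[μ(2/r₂ − 1/a_t)] = 7.9308 km/s.
Second burn Δv₂ = |v₂ − v_a| = 6.161 km/s.
Δv = Δv₁ + Δv₂ = 9.661 + 6.161 = 15.82 km/s.

Δv = 15.8 km/s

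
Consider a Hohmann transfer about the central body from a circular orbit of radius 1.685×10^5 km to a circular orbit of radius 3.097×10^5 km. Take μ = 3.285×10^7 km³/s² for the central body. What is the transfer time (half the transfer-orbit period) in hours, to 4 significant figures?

Transfer-ellipse semi-major axis a_t = (r₁ + r₂)/2 = (1.685×10^5 + 3.097×10^5)/2 = 2.391×10^5 km.
Half the transfer-orbit period gives t = π√(a_t³/μ) = 64080 s.
Converting: 64080 s ÷ 3600 s/hour = 17.80 hours.

t = 17.80 hours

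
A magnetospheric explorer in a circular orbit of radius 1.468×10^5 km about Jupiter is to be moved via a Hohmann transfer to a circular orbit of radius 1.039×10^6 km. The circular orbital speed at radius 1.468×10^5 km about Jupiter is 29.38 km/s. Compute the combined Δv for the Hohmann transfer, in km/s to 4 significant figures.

From the circular-orbit relation v² = μ/r at r = 1.468×10^5 km: μ = v²r = (29.38)² × 1.468×10^5 = 1.26715×10^8 km³/s².
Semi-major axis of the transfer orbit: a_t = (1.468×10^5 + 1.039×10^6)/2 = 5.929×10^5 km.
At r₁ the circular-orbit speed is v₁ = √(μ/r₁) = 29.380 km/s.
On the transfer ellipse at r₁, vis-viva gives v_p = √[μ(2/r₁ − 1/a_t)] = 38.893 km/s.
First burn Δv₁ = |v_p − v₁| = 9.513 km/s.
At r₂, v₂ = √(μ/r₂) = 11.0435 km/s.
Transfer-orbit speed at r₂: v_a = √[μ(2/r₂ − 1/a_t)] = 5.49515 km/s.
Second burn Δv₂ = |v₂ − v_a| = 5.548 km/s.
Total Δv = Δv₁ + Δv₂ = 15.06 km/s.

Δv = 15.06 km/s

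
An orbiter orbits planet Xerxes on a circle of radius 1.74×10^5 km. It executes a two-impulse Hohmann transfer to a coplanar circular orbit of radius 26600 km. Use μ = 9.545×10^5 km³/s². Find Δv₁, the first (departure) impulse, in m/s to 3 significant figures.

Δv₁ = 1140 m/s

Semi-major axis of the transfer orbit: a_t = (1.740×10^5 + 26600)/2 = 1.003×10^5 km.
On the circular orbit at r = 1.740×10^5 km, v_c = √(μ/r) = 2.342 km/s.
Vis-viva on the transfer ellipse at r = 1.740×10^5 km gives v_t = √[μ(2/r − 1/a_t)] = 1.206 km/s.
Δv₁ = |v_t − v_c| = |1.206 − 2.342| = 1.136 km/s.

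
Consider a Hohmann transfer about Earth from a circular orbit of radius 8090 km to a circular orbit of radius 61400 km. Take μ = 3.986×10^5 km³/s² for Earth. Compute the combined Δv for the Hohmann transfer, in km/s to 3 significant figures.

The Hohmann ellipse has a_t = (r₁ + r₂)/2 = 34745 km.
Circular speed at r₁: v₁ = √(μ/r₁) = √(3.986×10^5/8090) = 7.019 km/s.
On the transfer ellipse at r₁, v² = μ(2/r − 1/a) gives v_p = √[μ(2/r₁ − 1/a_t)] = 9.331 km/s.
First burn Δv₁ = |v_p − v₁| = 2.312 km/s.
At r₂, v₂ = √(μ/r₂) = 2.5479 km/s.
Transfer-orbit speed at r₂: v_a = √[μ(2/r₂ − 1/a_t)] = 1.2295 km/s.
Second burn Δv₂ = |v₂ − v_a| = 1.318 km/s.
Total Δv = Δv₁ + Δv₂ = 3.630 km/s.

Δv = 3.63 km/s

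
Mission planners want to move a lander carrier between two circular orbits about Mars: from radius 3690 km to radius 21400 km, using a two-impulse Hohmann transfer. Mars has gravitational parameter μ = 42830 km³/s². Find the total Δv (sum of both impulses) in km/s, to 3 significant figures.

Δv = 1.69 km/s

Semi-major axis of the transfer orbit: a_t = (3690 + 21400)/2 = 12545 km.
Circular speed at r₁: v₁ = √(μ/r₁) = √(42830/3690) = 3.407 km/s.
On the transfer ellipse at r₁, vis-viva gives v_p = √[μ(2/r₁ − 1/a_t)] = 4.450 km/s.
First burn Δv₁ = |v_p − v₁| = 1.043 km/s.
At r₂, v₂ = √(μ/r₂) = 1.4147 km/s.
Transfer-orbit speed at r₂: v_a = √[μ(2/r₂ − 1/a_t)] = 0.76726 km/s.
Second burn Δv₂ = |v₂ − v_a| = 0.6474 km/s.
Total Δv = Δv₁ + Δv₂ = 1.690 km/s.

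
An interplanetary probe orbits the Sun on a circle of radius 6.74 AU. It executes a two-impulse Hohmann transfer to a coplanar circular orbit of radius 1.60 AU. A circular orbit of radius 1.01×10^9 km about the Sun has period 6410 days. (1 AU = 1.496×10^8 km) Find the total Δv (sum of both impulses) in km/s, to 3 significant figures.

Δv = 10.8 km/s

From Kepler's third law T² = 4π²r³/μ at r = 1.01×10^9 km, T = 6410 days = 6410 × 86400 s = 5.53824×10^8 s: μ = 4π²r³/T² = 1.32611×10^11 km³/s².
In km: r₁ = 6.74 × 1.496×10^8 = 1.008304×10^9 km; r₂ = 1.60 × 1.496×10^8 = 2.3936×10^8 km.
Semi-major axis of the transfer orbit: a_t = (1.008304×10^9 + 2.3936×10^8)/2 = 6.23832×10^8 km.
Circular speed at r₁: v₁ = √(μ/r₁) = √(1.32611×10^11/1.008304×10^9) = 11.468 km/s.
Transfer-orbit speed at r₁ (v² = μ(2/r − 1/a)): v_a = √[μ(2/r₁ − 1/a_t)] = 7.1037 km/s.
First burn Δv₁ = |v_a − v₁| = 4.364 km/s.
Circular speed at r₂: v₂ = √(μ/r₂) = 23.5377 km/s.
Transfer-orbit speed at r₂: v_p = √[μ(2/r₂ − 1/a_t)] = 29.9245 km/s.
Second burn Δv₂ = |v₂ − v_p| = 6.387 km/s.
Total Δv = Δv₁ + Δv₂ = 10.75 km/s.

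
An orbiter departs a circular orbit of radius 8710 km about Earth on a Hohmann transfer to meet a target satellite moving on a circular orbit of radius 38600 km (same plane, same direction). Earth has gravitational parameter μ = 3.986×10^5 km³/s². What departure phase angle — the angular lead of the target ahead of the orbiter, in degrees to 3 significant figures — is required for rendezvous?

φ = 93.6°

The Hohmann ellipse has a_t = (r₁ + r₂)/2 = 23655 km.
The half-period of the transfer ellipse is t = π√(a_t³/μ) = 18103.6 s.
The target's mean motion on its circular orbit is ω₂ = √(μ/r₂³) = 8.32507×10^-5 rad/s.
Angle swept by the target during transfer: ω₂·t = 1.50714 rad = 86.353°.
The orbiter traverses 180° on the transfer ellipse, so the target must lead by 180° − 86.353° = 93.6°.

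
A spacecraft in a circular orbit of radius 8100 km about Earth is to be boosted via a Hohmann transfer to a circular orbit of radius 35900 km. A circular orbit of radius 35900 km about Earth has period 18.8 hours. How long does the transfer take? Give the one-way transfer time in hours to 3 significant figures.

From Kepler's third law T² = 4π²r³/μ at r = 35900 km, T = 18.8 hours = 18.8 × 3600 s = 67680 s: μ = 4π²r³/T² = 3.98770×10^5 km³/s².
Semi-major axis of the transfer orbit: a_t = (8100 + 35900)/2 = 22000 km.
By Kepler's third law the transfer-orbit period is T = 2π√(a_t³/μ), so t = T/2 = 16230 s.
Converting: 16230 s ÷ 3600 s/hour = 4.51 hours.

t = 4.51 hours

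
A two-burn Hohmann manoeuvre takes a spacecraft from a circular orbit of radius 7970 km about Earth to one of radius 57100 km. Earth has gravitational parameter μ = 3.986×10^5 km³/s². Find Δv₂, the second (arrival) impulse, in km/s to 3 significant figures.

Semi-major axis of the transfer orbit: a_t = (7970 + 57100)/2 = 32535 km.
On the circular orbit at r = 57100 km, v_c = √(μ/r) = 2.642 km/s.
Transfer-orbit speed at the same r (vis-viva, a = a_t): v_t = √[μ(2/r − 1/a_t)] = 1.308 km/s.
Δv₂ = |v_t − v_c| = |1.308 − 2.642| = 1.334 km/s.

Δv₂ = 1.33 km/s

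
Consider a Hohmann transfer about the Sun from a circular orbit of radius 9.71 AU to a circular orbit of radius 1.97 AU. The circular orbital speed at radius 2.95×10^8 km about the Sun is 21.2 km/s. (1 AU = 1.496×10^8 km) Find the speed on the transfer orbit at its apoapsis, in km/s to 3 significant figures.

v = 5.55 km/s

From the circular-orbit relation v² = μ/r at r = 2.95×10^8 km: μ = v²r = (21.2)² × 2.95×10^8 = 1.32585×10^11 km³/s².
In km: r₁ = 9.71 × 1.496×10^8 = 1.452616×10^9 km; r₂ = 1.97 × 1.496×10^8 = 2.94712×10^8 km.
Transfer-ellipse semi-major axis a_t = (r₁ + r₂)/2 = (1.452616×10^9 + 2.94712×10^8)/2 = 8.73664×10^8 km.
The apoapsis of the transfer ellipse is at r = 1.452616×10^9 km.
Applying v² = μ(2/r − 1/a_t): v = 5.549 km/s.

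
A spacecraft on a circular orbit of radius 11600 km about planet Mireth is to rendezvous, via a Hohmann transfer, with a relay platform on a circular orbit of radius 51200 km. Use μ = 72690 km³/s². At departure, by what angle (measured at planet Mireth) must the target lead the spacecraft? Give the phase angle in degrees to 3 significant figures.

Transfer-ellipse semi-major axis a_t = (r₁ + r₂)/2 = (11600 + 51200)/2 = 31400 km.
The half-period of the transfer ellipse is t = π√(a_t³/μ) = 64834.63 s.
The target's mean motion on its circular orbit is ω₂ = √(μ/r₂³) = 2.327193×10^-5 rad/s.
Angle swept by the target during transfer: ω₂·t = 1.508827 rad = 86.449°.
The spacecraft traverses 180° on the transfer ellipse, so the target must lead by 180° − 86.449° = 93.6°.

φ = 93.6°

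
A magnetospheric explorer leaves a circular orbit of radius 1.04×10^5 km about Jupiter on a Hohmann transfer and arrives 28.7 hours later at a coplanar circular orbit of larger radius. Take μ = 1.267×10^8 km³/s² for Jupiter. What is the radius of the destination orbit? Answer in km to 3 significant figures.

r₂ = 9.27×10^5 km

Transfer time t = 28.7 hours = 1.0332×10^5 s, and t = π√(a_t³/μ).
So a_t = (μ t²/π²)^(1/3) = (1.267×10^8 × (1.0332×10^5)² / π²)^(1/3) = 5.1556×10^5 km.
Since a_t = (r₁ + r₂)/2, r₂ = 2a_t − r₁ = 2×5.1556×10^5 − 1.040×10^5 = 9.2712×10^5 km.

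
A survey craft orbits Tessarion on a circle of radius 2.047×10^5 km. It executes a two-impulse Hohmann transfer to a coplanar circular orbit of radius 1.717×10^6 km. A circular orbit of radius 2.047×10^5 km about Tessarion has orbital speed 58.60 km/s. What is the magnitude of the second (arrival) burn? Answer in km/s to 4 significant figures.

Δv₂ = 10.89 km/s

From the circular-orbit relation v² = μ/r at r = 2.047×10^5 km: μ = v²r = (58.60)² × 2.047×10^5 = 7.02932×10^8 km³/s².
Transfer-ellipse semi-major axis a_t = (r₁ + r₂)/2 = (2.047×10^5 + 1.717×10^6)/2 = 9.6085×10^5 km.
On the circular orbit at r = 1.717×10^6 km, v_c = √(μ/r) = 20.23 km/s.
Vis-viva on the transfer ellipse at r = 1.717×10^6 km gives v_t = √[μ(2/r − 1/a_t)] = 9.339 km/s.
Δv₂ = |v_t − v_c| = |9.339 − 20.23| = 10.89 km/s.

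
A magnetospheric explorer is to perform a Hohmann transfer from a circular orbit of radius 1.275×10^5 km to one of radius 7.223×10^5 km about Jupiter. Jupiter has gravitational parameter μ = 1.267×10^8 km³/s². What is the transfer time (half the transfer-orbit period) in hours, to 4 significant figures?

Transfer-ellipse semi-major axis a_t = (r₁ + r₂)/2 = (1.275×10^5 + 7.223×10^5)/2 = 4.249×10^5 km.
Half the transfer-orbit period gives t = π√(a_t³/μ) = 77300 s.
Converting: 77300 s ÷ 3600 s/hour = 21.47 hours.

t = 21.47 hours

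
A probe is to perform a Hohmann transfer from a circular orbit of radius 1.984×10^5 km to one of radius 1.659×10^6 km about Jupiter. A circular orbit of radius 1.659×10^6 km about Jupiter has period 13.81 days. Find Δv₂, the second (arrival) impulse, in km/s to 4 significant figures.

Δv₂ = 4.698 km/s

From Kepler's third law T² = 4π²r³/μ at r = 1.659×10^6 km, T = 13.81 days = 13.81 × 86400 s = 1.193184×10^6 s: μ = 4π²r³/T² = 1.26615×10^8 km³/s².
Semi-major axis of the transfer orbit: a_t = (1.984×10^5 + 1.659×10^6)/2 = 9.287×10^5 km.
On the circular orbit at r = 1.659×10^6 km, v_c = √(μ/r) = 8.736 km/s.
Vis-viva on the transfer ellipse at r = 1.659×10^6 km gives v_t = √[μ(2/r − 1/a_t)] = 4.038 km/s.
Δv₂ = |v_t − v_c| = |4.038 − 8.736| = 4.698 km/s.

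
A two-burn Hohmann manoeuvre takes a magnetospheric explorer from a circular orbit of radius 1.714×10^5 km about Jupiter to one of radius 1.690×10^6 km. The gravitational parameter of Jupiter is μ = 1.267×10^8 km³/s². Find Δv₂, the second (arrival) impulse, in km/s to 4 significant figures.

Δv₂ = 4.943 km/s

Transfer-ellipse semi-major axis a_t = (r₁ + r₂)/2 = (1.714×10^5 + 1.690×10^6)/2 = 9.307×10^5 km.
Circular speed at r = 1.690×10^6 km: v_c = √(μ/r) = 8.659 km/s.
Vis-viva on the transfer ellipse at r = 1.690×10^6 km gives v_t = √[μ(2/r − 1/a_t)] = 3.716 km/s.
Δv₂ = |v_t − v_c| = |3.716 − 8.659| = 4.943 km/s.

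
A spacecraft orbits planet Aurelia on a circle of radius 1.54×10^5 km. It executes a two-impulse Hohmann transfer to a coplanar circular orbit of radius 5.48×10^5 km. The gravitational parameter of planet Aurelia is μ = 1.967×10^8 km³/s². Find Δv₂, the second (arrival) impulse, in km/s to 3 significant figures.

Δv₂ = 6.40 km/s

Transfer-ellipse semi-major axis a_t = (r₁ + r₂)/2 = (1.540×10^5 + 5.480×10^5)/2 = 3.510×10^5 km.
Circular speed at r = 5.480×10^5 km: v_c = √(μ/r) = 18.94575 km/s.
Transfer-orbit speed at the same r (vis-viva, a = a_t): v_t = √[μ(2/r − 1/a_t)] = 12.54928 km/s.
Δv₂ = |v_t − v_c| = |12.54928 − 18.94575| = 6.396 km/s.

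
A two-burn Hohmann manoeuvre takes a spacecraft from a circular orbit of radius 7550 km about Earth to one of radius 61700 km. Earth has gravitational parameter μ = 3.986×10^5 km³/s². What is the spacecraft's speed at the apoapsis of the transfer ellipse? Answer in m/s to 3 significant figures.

The Hohmann ellipse has a_t = (r₁ + r₂)/2 = 34625 km.
At apoapsis, r = 61700 km.
Applying v² = μ(2/r − 1/a_t): v = 1.187 km/s.

v = 1190 m/s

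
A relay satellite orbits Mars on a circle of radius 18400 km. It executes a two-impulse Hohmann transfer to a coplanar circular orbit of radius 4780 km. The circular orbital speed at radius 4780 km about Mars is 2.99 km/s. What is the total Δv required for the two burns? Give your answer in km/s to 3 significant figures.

From the circular-orbit relation v² = μ/r at r = 4780 km: μ = v²r = (2.99)² × 4780 = 42733.7 km³/s².
The Hohmann ellipse has a_t = (r₁ + r₂)/2 = 11590 km.
At r₁ the circular-orbit speed is v₁ = √(μ/r₁) = 1.524 km/s.
Transfer-orbit speed at r₁ (v² = μ(2/r − 1/a)): v_a = √[μ(2/r₁ − 1/a_t)] = 0.9787 km/s.
First burn Δv₁ = |v_a − v₁| = 0.5453 km/s.
At r₂, v₂ = √(μ/r₂) = 2.9900 km/s.
Transfer-orbit speed at r₂: v_p = √[μ(2/r₂ − 1/a_t)] = 3.7674 km/s.
Second burn Δv₂ = |v₂ − v_p| = 0.7774 km/s.
Total Δv = Δv₁ + Δv₂ = 1.323 km/s.

Δv = 1.32 km/s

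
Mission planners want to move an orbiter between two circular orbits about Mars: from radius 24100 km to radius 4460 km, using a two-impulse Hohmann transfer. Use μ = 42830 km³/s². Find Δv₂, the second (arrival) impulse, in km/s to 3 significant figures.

Δv₂ = 0.927 km/s

Semi-major axis of the transfer orbit: a_t = (24100 + 4460)/2 = 14280 km.
On the circular orbit at r = 4460 km, v_c = √(μ/r) = 3.0989 km/s.
Transfer-orbit speed at the same r (vis-viva, a = a_t): v_t = √[μ(2/r − 1/a_t)] = 4.0258 km/s.
Δv₂ = |v_t − v_c| = |4.0258 − 3.0989| = 0.9269 km/s.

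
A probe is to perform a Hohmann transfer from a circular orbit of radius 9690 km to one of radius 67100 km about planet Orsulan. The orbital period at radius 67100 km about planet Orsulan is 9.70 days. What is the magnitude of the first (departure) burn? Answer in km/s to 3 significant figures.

Δv₁ = 0.426 km/s

From Kepler's third law T² = 4π²r³/μ at r = 67100 km, T = 9.70 days = 9.70 × 86400 s = 8.3808×10^5 s: μ = 4π²r³/T² = 16980.7 km³/s².
The Hohmann ellipse has a_t = (r₁ + r₂)/2 = 38395 km.
On the circular orbit at r = 9690 km, v_c = √(μ/r) = 1.3238 km/s.
Transfer-orbit speed at the same r (vis-viva, a = a_t): v_t = √[μ(2/r − 1/a_t)] = 1.7500 km/s.
Δv₁ = |v_t − v_c| = |1.7500 − 1.3238| = 0.4262 km/s.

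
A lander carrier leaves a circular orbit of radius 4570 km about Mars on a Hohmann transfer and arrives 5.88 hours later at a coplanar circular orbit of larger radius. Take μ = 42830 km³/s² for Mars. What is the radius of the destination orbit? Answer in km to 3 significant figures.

Transfer time t = 5.88 hours = 21168 s, and t = π√(a_t³/μ).
So a_t = (μ t²/π²)^(1/3) = (42830 × (21168)² / π²)^(1/3) = 12482 km.
Since a_t = (r₁ + r₂)/2, r₂ = 2a_t − r₁ = 2×12482 − 4570 = 20394 km.

r₂ = 20400 km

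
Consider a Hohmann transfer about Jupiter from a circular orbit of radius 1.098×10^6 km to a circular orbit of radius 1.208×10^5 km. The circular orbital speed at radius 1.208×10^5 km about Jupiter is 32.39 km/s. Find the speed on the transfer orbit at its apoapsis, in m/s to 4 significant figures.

v = 4783 m/s

From the circular-orbit relation v² = μ/r at r = 1.208×10^5 km: μ = v²r = (32.39)² × 1.208×10^5 = 1.26733×10^8 km³/s².
Semi-major axis of the transfer orbit: a_t = (1.098×10^6 + 1.208×10^5)/2 = 6.094×10^5 km.
The apoapsis of the transfer ellipse is at r = 1.098×10^6 km.
Applying v² = μ(2/r − 1/a_t): v = 4.783 km/s.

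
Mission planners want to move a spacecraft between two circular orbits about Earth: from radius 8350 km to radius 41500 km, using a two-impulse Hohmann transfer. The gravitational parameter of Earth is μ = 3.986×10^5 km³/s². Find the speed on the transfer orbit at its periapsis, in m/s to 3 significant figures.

The Hohmann ellipse has a_t = (r₁ + r₂)/2 = 24925 km.
At periapsis, r = 8350 km.
Applying v² = μ(2/r − 1/a_t): v = 8.915 km/s.

v = 8920 m/s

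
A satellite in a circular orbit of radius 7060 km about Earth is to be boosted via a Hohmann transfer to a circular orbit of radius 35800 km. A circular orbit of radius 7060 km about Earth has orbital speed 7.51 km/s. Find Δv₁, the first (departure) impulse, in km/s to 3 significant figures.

Δv₁ = 2.20 km/s

From the circular-orbit relation v² = μ/r at r = 7060 km: μ = v²r = (7.51)² × 7060 = 3.98185×10^5 km³/s².
Semi-major axis of the transfer orbit: a_t = (7060 + 35800)/2 = 21430 km.
Circular speed at r = 7060 km: v_c = √(μ/r) = 7.510 km/s.
Transfer-orbit speed at the same r (vis-viva, a = a_t): v_t = √[μ(2/r − 1/a_t)] = 9.707 km/s.
Δv₁ = |v_t − v_c| = |9.707 − 7.510| = 2.197 km/s.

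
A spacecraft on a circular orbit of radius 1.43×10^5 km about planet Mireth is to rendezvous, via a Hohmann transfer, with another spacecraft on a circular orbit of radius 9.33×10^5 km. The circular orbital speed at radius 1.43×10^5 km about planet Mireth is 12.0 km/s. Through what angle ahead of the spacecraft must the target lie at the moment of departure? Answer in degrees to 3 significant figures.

From the circular-orbit relation v² = μ/r at r = 1.43×10^5 km: μ = v²r = (12.0)² × 1.43×10^5 = 2.05920×10^7 km³/s².
The Hohmann ellipse has a_t = (r₁ + r₂)/2 = 5.380×10^5 km.
The half-period of the transfer ellipse is t = π√(a_t³/μ) = 2.732×10^5 s.
The target's mean motion on its circular orbit is ω₂ = √(μ/r₂³) = 5.035×10^-6 rad/s.
Angle swept by the target during transfer: ω₂·t = 1.3756 rad = 78.82°.
Arrival is 180° from departure on the ellipse, so φ = 180° − 78.82° = 101°.

φ = 101°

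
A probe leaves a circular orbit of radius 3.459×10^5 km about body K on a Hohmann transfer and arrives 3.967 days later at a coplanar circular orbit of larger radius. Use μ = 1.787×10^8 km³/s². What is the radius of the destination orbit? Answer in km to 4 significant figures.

Transfer time t = 3.967 days = 3.427488×10^5 s, and t = π√(a_t³/μ).
So a_t = (μ t²/π²)^(1/3) = (1.787×10^8 × (3.427488×10^5)² / π²)^(1/3) = 1.2861×10^6 km.
Since a_t = (r₁ + r₂)/2, r₂ = 2a_t − r₁ = 2×1.2861×10^6 − 3.459×10^5 = 2.2263×10^6 km.

r₂ = 2.226×10^6 km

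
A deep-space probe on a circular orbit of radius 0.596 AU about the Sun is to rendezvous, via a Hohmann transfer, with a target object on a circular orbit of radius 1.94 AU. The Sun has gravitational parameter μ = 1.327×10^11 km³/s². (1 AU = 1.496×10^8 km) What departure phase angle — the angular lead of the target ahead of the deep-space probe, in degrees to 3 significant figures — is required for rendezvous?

In km: r₁ = 0.596 × 1.496×10^8 = 8.91616×10^7 km; r₂ = 1.94 × 1.496×10^8 = 2.90224×10^8 km.
The Hohmann ellipse has a_t = (r₁ + r₂)/2 = 1.896928×10^8 km.
The half-period of the transfer ellipse is t = π√(a_t³/μ) = 2.253×10^7 s.
The target's mean motion on its circular orbit is ω₂ = √(μ/r₂³) = 7.368×10^-8 rad/s.
Angle swept by the target during transfer: ω₂·t = 1.660 rad = 95.11°.
The deep-space probe traverses 180° on the transfer ellipse, so the target must lead by 180° − 95.11° = 84.9°.

φ = 84.9°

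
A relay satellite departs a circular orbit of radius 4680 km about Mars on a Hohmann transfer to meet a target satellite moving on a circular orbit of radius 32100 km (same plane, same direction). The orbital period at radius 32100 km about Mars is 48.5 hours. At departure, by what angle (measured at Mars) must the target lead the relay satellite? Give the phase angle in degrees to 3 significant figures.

From Kepler's third law T² = 4π²r³/μ at r = 32100 km, T = 48.5 hours = 48.5 × 3600 s = 1.746×10^5 s: μ = 4π²r³/T² = 42833.8 km³/s².
Semi-major axis of the transfer orbit: a_t = (4680 + 32100)/2 = 18390 km.
The half-period of the transfer ellipse is t = π√(a_t³/μ) = 37856 s.
The target's mean motion on its circular orbit is ω₂ = √(μ/r₂³) = 3.5986×10^-5 rad/s.
Angle swept by the target during transfer: ω₂·t = 1.3623 rad = 78.05°.
The relay satellite traverses 180° on the transfer ellipse, so the target must lead by 180° − 78.05° = 102°.

φ = 102°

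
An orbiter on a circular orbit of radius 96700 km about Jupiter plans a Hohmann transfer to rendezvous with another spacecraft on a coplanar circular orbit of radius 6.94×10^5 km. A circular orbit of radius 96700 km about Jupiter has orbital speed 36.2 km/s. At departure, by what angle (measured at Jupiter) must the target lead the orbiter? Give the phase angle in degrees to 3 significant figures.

From the circular-orbit relation v² = μ/r at r = 96700 km: μ = v²r = (36.2)² × 96700 = 1.26720×10^8 km³/s².
The Hohmann ellipse has a_t = (r₁ + r₂)/2 = 3.9535×10^5 km.
Transfer time t = π√(a_t³/μ) = 69374.63 s.
Target angular speed ω₂ = √(μ/r₂³) = 1.947075×10^-5 rad/s.
Angle swept by the target during transfer: ω₂·t = 1.35078 rad = 77.39°.
The orbiter traverses 180° on the transfer ellipse, so the target must lead by 180° − 77.39° = 103°.

φ = 103°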